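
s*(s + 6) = s^2 + 6*s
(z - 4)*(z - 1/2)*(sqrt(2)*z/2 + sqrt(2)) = sqrt(2)*z^3/2 - 5*sqrt(2)*z^2/4 - 7*sqrt(2)*z/2 + 2*sqrt(2)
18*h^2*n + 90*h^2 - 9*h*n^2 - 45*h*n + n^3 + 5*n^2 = (-6*h + n)*(-3*h + n)*(n + 5)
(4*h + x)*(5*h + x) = 20*h^2 + 9*h*x + x^2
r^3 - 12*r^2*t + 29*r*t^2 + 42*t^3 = (r - 7*t)*(r - 6*t)*(r + t)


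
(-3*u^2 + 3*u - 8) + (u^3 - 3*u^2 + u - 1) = u^3 - 6*u^2 + 4*u - 9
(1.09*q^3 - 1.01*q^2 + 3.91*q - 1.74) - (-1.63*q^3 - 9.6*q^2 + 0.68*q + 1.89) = 2.72*q^3 + 8.59*q^2 + 3.23*q - 3.63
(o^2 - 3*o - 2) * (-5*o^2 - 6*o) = -5*o^4 + 9*o^3 + 28*o^2 + 12*o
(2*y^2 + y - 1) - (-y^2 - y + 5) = 3*y^2 + 2*y - 6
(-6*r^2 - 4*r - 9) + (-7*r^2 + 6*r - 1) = -13*r^2 + 2*r - 10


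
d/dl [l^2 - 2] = 2*l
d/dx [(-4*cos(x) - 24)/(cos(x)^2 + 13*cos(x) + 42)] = -4*sin(x)/(cos(x) + 7)^2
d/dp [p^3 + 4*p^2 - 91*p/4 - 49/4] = 3*p^2 + 8*p - 91/4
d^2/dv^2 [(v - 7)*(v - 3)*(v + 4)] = 6*v - 12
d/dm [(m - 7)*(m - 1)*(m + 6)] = 3*m^2 - 4*m - 41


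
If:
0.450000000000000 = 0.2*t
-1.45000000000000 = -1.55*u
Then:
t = 2.25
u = 0.94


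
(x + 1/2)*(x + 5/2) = x^2 + 3*x + 5/4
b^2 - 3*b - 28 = (b - 7)*(b + 4)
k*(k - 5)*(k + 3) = k^3 - 2*k^2 - 15*k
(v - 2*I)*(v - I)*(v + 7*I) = v^3 + 4*I*v^2 + 19*v - 14*I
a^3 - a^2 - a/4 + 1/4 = (a - 1)*(a - 1/2)*(a + 1/2)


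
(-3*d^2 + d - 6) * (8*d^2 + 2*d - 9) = -24*d^4 + 2*d^3 - 19*d^2 - 21*d + 54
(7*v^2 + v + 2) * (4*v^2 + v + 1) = 28*v^4 + 11*v^3 + 16*v^2 + 3*v + 2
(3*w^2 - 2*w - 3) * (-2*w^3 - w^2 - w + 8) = -6*w^5 + w^4 + 5*w^3 + 29*w^2 - 13*w - 24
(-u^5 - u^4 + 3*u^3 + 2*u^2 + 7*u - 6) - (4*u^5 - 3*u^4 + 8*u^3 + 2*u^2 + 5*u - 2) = -5*u^5 + 2*u^4 - 5*u^3 + 2*u - 4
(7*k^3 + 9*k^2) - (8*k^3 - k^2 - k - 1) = -k^3 + 10*k^2 + k + 1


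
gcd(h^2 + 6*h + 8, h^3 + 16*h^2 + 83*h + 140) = h + 4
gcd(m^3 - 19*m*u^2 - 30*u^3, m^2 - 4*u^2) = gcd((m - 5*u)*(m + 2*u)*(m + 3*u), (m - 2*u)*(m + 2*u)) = m + 2*u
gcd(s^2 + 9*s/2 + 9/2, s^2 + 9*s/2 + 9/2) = s^2 + 9*s/2 + 9/2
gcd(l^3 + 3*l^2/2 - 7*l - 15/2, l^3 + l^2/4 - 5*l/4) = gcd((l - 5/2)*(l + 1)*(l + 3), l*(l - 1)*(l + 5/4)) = 1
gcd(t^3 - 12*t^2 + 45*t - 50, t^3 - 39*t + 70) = t^2 - 7*t + 10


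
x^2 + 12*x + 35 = (x + 5)*(x + 7)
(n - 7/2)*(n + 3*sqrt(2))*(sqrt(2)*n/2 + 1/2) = sqrt(2)*n^3/2 - 7*sqrt(2)*n^2/4 + 7*n^2/2 - 49*n/4 + 3*sqrt(2)*n/2 - 21*sqrt(2)/4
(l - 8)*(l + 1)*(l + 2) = l^3 - 5*l^2 - 22*l - 16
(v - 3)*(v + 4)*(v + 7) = v^3 + 8*v^2 - 5*v - 84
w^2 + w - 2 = (w - 1)*(w + 2)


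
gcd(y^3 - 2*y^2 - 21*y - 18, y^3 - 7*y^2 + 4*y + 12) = y^2 - 5*y - 6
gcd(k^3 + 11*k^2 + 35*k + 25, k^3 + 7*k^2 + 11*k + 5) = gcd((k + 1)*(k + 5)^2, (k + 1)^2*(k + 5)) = k^2 + 6*k + 5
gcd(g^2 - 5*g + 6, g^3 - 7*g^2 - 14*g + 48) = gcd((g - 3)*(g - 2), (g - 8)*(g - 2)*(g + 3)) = g - 2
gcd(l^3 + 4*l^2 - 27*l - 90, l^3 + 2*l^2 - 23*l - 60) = l^2 - 2*l - 15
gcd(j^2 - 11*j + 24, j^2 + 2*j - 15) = j - 3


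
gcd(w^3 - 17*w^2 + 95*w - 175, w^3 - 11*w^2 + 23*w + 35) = w^2 - 12*w + 35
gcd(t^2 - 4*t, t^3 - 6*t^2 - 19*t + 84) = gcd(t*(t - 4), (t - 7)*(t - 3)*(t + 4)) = 1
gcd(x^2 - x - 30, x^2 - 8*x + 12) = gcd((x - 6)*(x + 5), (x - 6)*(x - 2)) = x - 6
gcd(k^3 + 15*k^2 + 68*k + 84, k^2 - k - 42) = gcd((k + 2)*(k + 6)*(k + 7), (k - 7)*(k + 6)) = k + 6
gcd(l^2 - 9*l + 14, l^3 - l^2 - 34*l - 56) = l - 7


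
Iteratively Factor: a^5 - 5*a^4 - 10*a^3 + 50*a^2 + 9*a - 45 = (a + 1)*(a^4 - 6*a^3 - 4*a^2 + 54*a - 45) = (a - 1)*(a + 1)*(a^3 - 5*a^2 - 9*a + 45) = (a - 3)*(a - 1)*(a + 1)*(a^2 - 2*a - 15) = (a - 3)*(a - 1)*(a + 1)*(a + 3)*(a - 5)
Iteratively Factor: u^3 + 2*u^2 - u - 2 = (u - 1)*(u^2 + 3*u + 2) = (u - 1)*(u + 2)*(u + 1)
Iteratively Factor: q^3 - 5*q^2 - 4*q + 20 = (q - 5)*(q^2 - 4) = (q - 5)*(q - 2)*(q + 2)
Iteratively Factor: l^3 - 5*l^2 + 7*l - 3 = (l - 3)*(l^2 - 2*l + 1) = (l - 3)*(l - 1)*(l - 1)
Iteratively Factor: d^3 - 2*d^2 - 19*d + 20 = (d + 4)*(d^2 - 6*d + 5) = (d - 1)*(d + 4)*(d - 5)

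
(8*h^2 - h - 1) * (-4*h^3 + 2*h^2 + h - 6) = -32*h^5 + 20*h^4 + 10*h^3 - 51*h^2 + 5*h + 6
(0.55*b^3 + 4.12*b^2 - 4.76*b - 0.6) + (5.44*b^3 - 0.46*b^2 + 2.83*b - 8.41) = 5.99*b^3 + 3.66*b^2 - 1.93*b - 9.01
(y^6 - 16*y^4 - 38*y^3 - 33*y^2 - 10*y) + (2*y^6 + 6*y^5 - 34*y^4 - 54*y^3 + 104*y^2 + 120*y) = 3*y^6 + 6*y^5 - 50*y^4 - 92*y^3 + 71*y^2 + 110*y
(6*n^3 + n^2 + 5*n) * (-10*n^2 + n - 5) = -60*n^5 - 4*n^4 - 79*n^3 - 25*n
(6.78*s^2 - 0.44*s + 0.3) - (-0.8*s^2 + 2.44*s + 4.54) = 7.58*s^2 - 2.88*s - 4.24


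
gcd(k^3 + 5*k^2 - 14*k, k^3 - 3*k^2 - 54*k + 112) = k^2 + 5*k - 14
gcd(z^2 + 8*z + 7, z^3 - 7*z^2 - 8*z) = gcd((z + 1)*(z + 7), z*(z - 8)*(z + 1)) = z + 1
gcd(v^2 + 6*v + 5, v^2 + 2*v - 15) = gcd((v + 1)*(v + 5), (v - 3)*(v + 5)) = v + 5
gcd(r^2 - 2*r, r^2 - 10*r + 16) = r - 2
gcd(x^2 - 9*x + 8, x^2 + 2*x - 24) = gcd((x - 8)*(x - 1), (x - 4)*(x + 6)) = 1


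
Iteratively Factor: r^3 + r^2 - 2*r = (r + 2)*(r^2 - r) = r*(r + 2)*(r - 1)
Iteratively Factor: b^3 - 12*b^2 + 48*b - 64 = (b - 4)*(b^2 - 8*b + 16) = (b - 4)^2*(b - 4)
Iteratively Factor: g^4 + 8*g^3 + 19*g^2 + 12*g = (g + 3)*(g^3 + 5*g^2 + 4*g) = (g + 3)*(g + 4)*(g^2 + g) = g*(g + 3)*(g + 4)*(g + 1)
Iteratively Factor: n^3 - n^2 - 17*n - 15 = (n - 5)*(n^2 + 4*n + 3) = (n - 5)*(n + 3)*(n + 1)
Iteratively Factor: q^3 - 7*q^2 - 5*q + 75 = (q + 3)*(q^2 - 10*q + 25) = (q - 5)*(q + 3)*(q - 5)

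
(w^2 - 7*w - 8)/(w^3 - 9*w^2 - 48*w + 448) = (w + 1)/(w^2 - w - 56)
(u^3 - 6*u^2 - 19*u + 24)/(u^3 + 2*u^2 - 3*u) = (u - 8)/u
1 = 1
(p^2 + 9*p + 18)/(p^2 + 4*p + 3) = (p + 6)/(p + 1)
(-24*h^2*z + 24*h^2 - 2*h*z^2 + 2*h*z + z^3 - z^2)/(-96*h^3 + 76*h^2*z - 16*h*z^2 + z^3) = (4*h*z - 4*h + z^2 - z)/(16*h^2 - 10*h*z + z^2)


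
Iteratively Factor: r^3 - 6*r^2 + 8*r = (r)*(r^2 - 6*r + 8) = r*(r - 4)*(r - 2)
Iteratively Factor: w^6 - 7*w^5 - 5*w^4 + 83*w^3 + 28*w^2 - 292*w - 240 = (w + 2)*(w^5 - 9*w^4 + 13*w^3 + 57*w^2 - 86*w - 120) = (w - 5)*(w + 2)*(w^4 - 4*w^3 - 7*w^2 + 22*w + 24) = (w - 5)*(w - 4)*(w + 2)*(w^3 - 7*w - 6) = (w - 5)*(w - 4)*(w + 2)^2*(w^2 - 2*w - 3) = (w - 5)*(w - 4)*(w - 3)*(w + 2)^2*(w + 1)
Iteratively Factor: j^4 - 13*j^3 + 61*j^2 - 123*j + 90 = (j - 3)*(j^3 - 10*j^2 + 31*j - 30) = (j - 3)^2*(j^2 - 7*j + 10) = (j - 5)*(j - 3)^2*(j - 2)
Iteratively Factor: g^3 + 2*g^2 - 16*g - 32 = (g + 4)*(g^2 - 2*g - 8) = (g - 4)*(g + 4)*(g + 2)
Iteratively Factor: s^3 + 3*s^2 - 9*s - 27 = (s - 3)*(s^2 + 6*s + 9) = (s - 3)*(s + 3)*(s + 3)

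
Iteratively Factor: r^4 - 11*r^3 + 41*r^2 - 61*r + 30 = (r - 5)*(r^3 - 6*r^2 + 11*r - 6) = (r - 5)*(r - 1)*(r^2 - 5*r + 6) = (r - 5)*(r - 2)*(r - 1)*(r - 3)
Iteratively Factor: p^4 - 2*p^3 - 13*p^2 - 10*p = (p - 5)*(p^3 + 3*p^2 + 2*p) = p*(p - 5)*(p^2 + 3*p + 2) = p*(p - 5)*(p + 1)*(p + 2)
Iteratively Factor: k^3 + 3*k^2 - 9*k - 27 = (k + 3)*(k^2 - 9) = (k - 3)*(k + 3)*(k + 3)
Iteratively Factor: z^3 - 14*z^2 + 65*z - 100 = (z - 5)*(z^2 - 9*z + 20) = (z - 5)^2*(z - 4)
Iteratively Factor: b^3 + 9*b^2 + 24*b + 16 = (b + 4)*(b^2 + 5*b + 4) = (b + 4)^2*(b + 1)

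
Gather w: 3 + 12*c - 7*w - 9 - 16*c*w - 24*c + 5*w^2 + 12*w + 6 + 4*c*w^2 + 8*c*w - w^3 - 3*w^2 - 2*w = -12*c - w^3 + w^2*(4*c + 2) + w*(3 - 8*c)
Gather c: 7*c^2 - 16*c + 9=7*c^2 - 16*c + 9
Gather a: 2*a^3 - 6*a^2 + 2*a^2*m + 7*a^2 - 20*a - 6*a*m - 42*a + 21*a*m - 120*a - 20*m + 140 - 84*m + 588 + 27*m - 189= 2*a^3 + a^2*(2*m + 1) + a*(15*m - 182) - 77*m + 539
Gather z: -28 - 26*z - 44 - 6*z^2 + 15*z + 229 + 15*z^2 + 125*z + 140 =9*z^2 + 114*z + 297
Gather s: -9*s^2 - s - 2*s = -9*s^2 - 3*s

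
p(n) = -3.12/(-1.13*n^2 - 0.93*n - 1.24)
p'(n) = -3.12*(2.26*n + 0.93)/(-1.13*n^2 - 0.93*n - 1.24)^2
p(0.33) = 1.87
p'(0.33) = -1.87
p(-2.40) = 0.57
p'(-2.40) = 0.46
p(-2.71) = 0.44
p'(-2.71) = 0.33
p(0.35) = 1.83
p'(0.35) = -1.85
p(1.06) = 0.89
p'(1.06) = -0.85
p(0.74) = 1.22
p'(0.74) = -1.25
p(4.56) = 0.11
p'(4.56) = -0.04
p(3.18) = 0.20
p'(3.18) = -0.10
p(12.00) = 0.02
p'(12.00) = -0.00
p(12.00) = 0.02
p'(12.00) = -0.00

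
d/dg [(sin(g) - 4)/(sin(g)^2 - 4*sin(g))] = -cos(g)/sin(g)^2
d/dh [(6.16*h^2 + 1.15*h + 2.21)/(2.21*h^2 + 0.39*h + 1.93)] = (-0.1391*h^2 + 14.0094*h + 1.3576)/(4.8841*h^4 + 1.7238*h^3 + 8.6827*h^2 + 1.5054*h + 3.7249)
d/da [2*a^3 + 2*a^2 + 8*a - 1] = 6*a^2 + 4*a + 8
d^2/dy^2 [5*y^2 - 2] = 10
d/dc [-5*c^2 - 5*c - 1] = -10*c - 5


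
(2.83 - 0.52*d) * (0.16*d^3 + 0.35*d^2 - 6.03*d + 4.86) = -0.0832*d^4 + 0.2708*d^3 + 4.1261*d^2 - 19.5921*d + 13.7538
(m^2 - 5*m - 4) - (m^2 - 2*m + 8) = -3*m - 12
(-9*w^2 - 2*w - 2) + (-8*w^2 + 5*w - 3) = -17*w^2 + 3*w - 5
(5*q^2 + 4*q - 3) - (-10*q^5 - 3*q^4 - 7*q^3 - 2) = 10*q^5 + 3*q^4 + 7*q^3 + 5*q^2 + 4*q - 1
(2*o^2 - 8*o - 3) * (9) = 18*o^2 - 72*o - 27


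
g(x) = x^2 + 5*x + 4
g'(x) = 2*x + 5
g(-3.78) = -0.61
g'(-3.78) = -2.56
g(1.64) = 14.89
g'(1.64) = 8.28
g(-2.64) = -2.23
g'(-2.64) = -0.28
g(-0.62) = 1.28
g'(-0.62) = 3.76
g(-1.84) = -1.81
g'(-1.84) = 1.32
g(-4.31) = 1.03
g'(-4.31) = -3.62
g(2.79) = 25.73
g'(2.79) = 10.58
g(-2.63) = -2.23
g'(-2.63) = -0.26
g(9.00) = 130.00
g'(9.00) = 23.00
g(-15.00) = 154.00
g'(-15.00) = -25.00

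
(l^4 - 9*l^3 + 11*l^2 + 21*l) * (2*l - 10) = 2*l^5 - 28*l^4 + 112*l^3 - 68*l^2 - 210*l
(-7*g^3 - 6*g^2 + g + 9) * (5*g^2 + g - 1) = -35*g^5 - 37*g^4 + 6*g^3 + 52*g^2 + 8*g - 9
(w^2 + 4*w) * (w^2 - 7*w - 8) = w^4 - 3*w^3 - 36*w^2 - 32*w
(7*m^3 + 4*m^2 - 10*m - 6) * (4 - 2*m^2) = -14*m^5 - 8*m^4 + 48*m^3 + 28*m^2 - 40*m - 24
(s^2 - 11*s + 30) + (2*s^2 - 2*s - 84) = 3*s^2 - 13*s - 54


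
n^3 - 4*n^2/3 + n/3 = n*(n - 1)*(n - 1/3)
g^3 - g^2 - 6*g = g*(g - 3)*(g + 2)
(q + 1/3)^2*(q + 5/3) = q^3 + 7*q^2/3 + 11*q/9 + 5/27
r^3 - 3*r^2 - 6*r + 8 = (r - 4)*(r - 1)*(r + 2)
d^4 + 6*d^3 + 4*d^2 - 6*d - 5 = (d - 1)*(d + 1)^2*(d + 5)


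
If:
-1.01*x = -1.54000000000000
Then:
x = 1.52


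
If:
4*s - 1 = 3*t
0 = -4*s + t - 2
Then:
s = -7/8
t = -3/2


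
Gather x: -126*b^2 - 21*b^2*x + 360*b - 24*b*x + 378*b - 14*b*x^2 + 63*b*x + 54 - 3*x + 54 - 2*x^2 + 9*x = -126*b^2 + 738*b + x^2*(-14*b - 2) + x*(-21*b^2 + 39*b + 6) + 108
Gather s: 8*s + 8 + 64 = 8*s + 72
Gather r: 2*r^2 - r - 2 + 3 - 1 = 2*r^2 - r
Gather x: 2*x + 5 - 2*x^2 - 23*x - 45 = -2*x^2 - 21*x - 40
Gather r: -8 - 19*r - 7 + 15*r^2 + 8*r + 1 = 15*r^2 - 11*r - 14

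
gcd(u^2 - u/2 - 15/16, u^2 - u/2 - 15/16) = u^2 - u/2 - 15/16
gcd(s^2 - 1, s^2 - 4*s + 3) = s - 1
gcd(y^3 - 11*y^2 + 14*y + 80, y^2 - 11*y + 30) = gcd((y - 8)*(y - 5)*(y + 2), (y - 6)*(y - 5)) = y - 5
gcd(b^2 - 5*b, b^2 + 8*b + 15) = 1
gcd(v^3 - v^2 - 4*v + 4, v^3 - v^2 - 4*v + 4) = v^3 - v^2 - 4*v + 4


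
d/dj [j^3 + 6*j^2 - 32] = 3*j*(j + 4)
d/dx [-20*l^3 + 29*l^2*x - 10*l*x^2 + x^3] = 29*l^2 - 20*l*x + 3*x^2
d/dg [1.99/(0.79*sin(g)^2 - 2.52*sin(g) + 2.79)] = (5.0148 - 3.1442*sin(g))*cos(g)/(0.79*sin(g)^2 - 2.52*sin(g) + 2.79)^2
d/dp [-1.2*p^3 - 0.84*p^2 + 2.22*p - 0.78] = -3.6*p^2 - 1.68*p + 2.22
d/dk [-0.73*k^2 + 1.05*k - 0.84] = 1.05 - 1.46*k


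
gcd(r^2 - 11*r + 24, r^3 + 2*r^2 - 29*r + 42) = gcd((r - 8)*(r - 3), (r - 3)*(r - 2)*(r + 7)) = r - 3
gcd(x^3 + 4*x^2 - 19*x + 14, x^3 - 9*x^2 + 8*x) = x - 1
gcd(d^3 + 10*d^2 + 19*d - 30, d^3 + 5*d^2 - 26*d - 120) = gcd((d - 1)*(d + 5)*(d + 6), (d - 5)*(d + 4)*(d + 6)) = d + 6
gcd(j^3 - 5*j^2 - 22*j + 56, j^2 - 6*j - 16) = 1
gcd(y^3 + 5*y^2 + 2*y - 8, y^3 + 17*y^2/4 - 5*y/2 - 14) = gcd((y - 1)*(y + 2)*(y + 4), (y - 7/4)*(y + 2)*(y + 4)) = y^2 + 6*y + 8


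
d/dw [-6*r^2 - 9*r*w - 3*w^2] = -9*r - 6*w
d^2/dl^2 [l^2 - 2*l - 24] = 2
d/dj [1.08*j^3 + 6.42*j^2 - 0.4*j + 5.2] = 3.24*j^2 + 12.84*j - 0.4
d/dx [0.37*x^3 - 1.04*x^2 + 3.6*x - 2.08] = 1.11*x^2 - 2.08*x + 3.6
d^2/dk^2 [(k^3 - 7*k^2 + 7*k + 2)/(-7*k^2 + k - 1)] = 12*(-48*k^3 - 73*k^2 + 31*k + 2)/(343*k^6 - 147*k^5 + 168*k^4 - 43*k^3 + 24*k^2 - 3*k + 1)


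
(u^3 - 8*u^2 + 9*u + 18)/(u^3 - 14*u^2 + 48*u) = (u^2 - 2*u - 3)/(u*(u - 8))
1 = 1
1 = 1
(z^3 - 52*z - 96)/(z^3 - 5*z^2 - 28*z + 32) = (z^2 + 8*z + 12)/(z^2 + 3*z - 4)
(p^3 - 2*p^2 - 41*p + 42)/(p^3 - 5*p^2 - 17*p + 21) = (p + 6)/(p + 3)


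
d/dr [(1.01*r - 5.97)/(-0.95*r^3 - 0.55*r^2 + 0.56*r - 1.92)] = (1.919*r^3 - 16.459*r^2 - 6.567*r + 1.404)/(0.9025*r^6 + 1.045*r^5 - 0.7615*r^4 + 3.032*r^3 + 2.4256*r^2 - 2.1504*r + 3.6864)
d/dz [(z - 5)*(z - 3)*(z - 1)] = 3*z^2 - 18*z + 23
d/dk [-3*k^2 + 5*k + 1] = 5 - 6*k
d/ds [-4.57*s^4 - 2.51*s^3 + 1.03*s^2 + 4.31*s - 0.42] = -18.28*s^3 - 7.53*s^2 + 2.06*s + 4.31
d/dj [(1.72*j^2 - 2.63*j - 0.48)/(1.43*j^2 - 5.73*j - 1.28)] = (-6.0947*j^2 - 3.0304*j + 0.616)/(2.0449*j^4 - 16.3878*j^3 + 29.1721*j^2 + 14.6688*j + 1.6384)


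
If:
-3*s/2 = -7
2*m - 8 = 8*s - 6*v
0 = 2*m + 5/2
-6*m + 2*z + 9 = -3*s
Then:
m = -5/4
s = 14/3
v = 287/36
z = -61/4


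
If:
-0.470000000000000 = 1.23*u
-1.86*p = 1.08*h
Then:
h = -1.72222222222222*p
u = -0.38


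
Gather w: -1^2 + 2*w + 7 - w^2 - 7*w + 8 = -w^2 - 5*w + 14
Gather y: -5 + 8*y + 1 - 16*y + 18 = 14 - 8*y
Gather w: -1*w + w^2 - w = w^2 - 2*w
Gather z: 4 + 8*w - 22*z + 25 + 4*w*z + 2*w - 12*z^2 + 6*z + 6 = 10*w - 12*z^2 + z*(4*w - 16) + 35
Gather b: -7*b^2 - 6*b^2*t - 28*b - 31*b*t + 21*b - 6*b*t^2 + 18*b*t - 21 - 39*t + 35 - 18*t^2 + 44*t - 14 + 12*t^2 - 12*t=b^2*(-6*t - 7) + b*(-6*t^2 - 13*t - 7) - 6*t^2 - 7*t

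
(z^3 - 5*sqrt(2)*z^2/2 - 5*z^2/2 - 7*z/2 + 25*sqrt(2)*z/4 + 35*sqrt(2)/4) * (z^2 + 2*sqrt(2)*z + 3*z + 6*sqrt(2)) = z^5 - sqrt(2)*z^4/2 + z^4/2 - 21*z^3 - sqrt(2)*z^3/4 - 31*z^2/2 + 11*sqrt(2)*z^2/2 + 21*sqrt(2)*z/4 + 110*z + 105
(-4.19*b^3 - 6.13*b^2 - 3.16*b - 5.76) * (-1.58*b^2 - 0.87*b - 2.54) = 6.6202*b^5 + 13.3307*b^4 + 20.9685*b^3 + 27.4202*b^2 + 13.0376*b + 14.6304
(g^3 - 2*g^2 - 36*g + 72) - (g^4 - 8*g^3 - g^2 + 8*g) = -g^4 + 9*g^3 - g^2 - 44*g + 72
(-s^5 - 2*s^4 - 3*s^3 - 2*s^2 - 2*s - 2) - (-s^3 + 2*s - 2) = -s^5 - 2*s^4 - 2*s^3 - 2*s^2 - 4*s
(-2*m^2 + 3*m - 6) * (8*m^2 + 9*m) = -16*m^4 + 6*m^3 - 21*m^2 - 54*m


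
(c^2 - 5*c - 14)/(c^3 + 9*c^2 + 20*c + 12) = (c - 7)/(c^2 + 7*c + 6)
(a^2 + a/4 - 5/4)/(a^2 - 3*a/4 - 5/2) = (a - 1)/(a - 2)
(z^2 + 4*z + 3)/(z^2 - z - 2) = (z + 3)/(z - 2)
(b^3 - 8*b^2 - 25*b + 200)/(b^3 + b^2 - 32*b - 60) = (b^2 - 13*b + 40)/(b^2 - 4*b - 12)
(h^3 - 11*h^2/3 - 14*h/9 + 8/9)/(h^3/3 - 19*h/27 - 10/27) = 3*(3*h^2 - 13*h + 4)/(3*h^2 - 2*h - 5)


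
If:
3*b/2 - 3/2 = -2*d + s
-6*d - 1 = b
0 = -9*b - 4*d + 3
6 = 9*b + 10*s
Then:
No Solution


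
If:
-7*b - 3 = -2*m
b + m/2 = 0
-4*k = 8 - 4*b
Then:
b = -3/11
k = -25/11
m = 6/11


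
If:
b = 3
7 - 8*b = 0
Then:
No Solution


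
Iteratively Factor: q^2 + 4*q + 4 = (q + 2)*(q + 2)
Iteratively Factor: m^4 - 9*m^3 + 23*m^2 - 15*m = (m - 1)*(m^3 - 8*m^2 + 15*m) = m*(m - 1)*(m^2 - 8*m + 15) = m*(m - 3)*(m - 1)*(m - 5)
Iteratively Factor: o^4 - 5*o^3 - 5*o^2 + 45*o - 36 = (o + 3)*(o^3 - 8*o^2 + 19*o - 12) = (o - 3)*(o + 3)*(o^2 - 5*o + 4) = (o - 3)*(o - 1)*(o + 3)*(o - 4)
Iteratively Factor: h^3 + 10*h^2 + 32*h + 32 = (h + 2)*(h^2 + 8*h + 16) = (h + 2)*(h + 4)*(h + 4)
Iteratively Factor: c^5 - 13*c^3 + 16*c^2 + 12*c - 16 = (c + 4)*(c^4 - 4*c^3 + 3*c^2 + 4*c - 4) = (c - 2)*(c + 4)*(c^3 - 2*c^2 - c + 2) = (c - 2)*(c + 1)*(c + 4)*(c^2 - 3*c + 2) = (c - 2)^2*(c + 1)*(c + 4)*(c - 1)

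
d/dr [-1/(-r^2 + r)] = (1 - 2*r)/(r^2*(r - 1)^2)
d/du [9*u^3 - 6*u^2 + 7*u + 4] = 27*u^2 - 12*u + 7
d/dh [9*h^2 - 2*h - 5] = 18*h - 2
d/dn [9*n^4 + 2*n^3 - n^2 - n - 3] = 36*n^3 + 6*n^2 - 2*n - 1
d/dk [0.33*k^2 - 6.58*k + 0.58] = 0.66*k - 6.58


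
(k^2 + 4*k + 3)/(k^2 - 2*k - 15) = (k + 1)/(k - 5)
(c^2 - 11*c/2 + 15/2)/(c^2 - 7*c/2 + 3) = (2*c^2 - 11*c + 15)/(2*c^2 - 7*c + 6)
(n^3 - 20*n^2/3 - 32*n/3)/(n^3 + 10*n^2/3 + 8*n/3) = (n - 8)/(n + 2)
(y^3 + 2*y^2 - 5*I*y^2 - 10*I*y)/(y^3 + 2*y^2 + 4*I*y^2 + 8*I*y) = (y - 5*I)/(y + 4*I)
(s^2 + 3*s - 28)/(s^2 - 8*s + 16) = (s + 7)/(s - 4)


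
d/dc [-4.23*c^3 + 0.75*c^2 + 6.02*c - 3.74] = -12.69*c^2 + 1.5*c + 6.02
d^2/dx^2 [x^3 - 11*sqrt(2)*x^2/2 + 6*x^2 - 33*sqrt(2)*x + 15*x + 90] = 6*x - 11*sqrt(2) + 12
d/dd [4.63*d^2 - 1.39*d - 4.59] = 9.26*d - 1.39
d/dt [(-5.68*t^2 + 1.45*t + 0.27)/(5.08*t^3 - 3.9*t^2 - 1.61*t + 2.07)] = (28.8544*t^4 - 14.732*t^3 + 10.685*t^2 - 21.4092*t + 3.4362)/(25.8064*t^6 - 39.624*t^5 - 1.1476*t^4 + 33.5892*t^3 - 13.5539*t^2 - 6.6654*t + 4.2849)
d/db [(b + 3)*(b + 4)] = 2*b + 7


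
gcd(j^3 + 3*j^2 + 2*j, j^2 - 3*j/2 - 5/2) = j + 1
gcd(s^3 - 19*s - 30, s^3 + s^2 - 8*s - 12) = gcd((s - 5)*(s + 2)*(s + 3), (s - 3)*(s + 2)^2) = s + 2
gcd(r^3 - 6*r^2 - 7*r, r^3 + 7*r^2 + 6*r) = r^2 + r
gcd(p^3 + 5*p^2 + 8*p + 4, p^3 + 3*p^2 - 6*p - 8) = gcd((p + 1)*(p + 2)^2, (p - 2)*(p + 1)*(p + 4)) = p + 1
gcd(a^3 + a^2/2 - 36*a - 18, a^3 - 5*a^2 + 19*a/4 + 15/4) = a + 1/2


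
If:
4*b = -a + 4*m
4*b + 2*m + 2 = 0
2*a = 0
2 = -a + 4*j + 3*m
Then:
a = 0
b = -1/3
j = 3/4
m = -1/3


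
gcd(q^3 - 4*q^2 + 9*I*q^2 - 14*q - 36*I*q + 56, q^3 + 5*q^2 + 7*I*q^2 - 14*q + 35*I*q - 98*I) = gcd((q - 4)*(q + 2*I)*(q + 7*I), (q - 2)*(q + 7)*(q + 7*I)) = q + 7*I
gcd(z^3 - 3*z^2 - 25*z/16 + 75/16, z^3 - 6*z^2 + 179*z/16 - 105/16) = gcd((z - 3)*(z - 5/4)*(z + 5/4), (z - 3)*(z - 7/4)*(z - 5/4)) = z^2 - 17*z/4 + 15/4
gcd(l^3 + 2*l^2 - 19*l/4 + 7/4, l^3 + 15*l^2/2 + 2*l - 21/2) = l - 1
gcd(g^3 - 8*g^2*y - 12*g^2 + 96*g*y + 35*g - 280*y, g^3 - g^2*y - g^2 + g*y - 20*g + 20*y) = g - 5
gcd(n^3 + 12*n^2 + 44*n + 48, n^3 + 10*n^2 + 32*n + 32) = n^2 + 6*n + 8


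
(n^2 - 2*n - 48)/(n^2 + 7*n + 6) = (n - 8)/(n + 1)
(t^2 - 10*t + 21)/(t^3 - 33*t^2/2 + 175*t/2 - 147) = 2*(t - 3)/(2*t^2 - 19*t + 42)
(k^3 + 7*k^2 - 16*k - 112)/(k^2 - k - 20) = (k^2 + 3*k - 28)/(k - 5)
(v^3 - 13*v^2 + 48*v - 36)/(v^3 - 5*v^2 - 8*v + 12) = (v - 6)/(v + 2)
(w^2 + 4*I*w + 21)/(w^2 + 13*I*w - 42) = (w - 3*I)/(w + 6*I)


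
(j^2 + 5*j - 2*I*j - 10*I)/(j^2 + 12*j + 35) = (j - 2*I)/(j + 7)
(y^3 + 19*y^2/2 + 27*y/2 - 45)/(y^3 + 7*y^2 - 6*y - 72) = (y^2 + 7*y/2 - 15/2)/(y^2 + y - 12)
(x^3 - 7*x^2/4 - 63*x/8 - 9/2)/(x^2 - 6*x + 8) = (8*x^2 + 18*x + 9)/(8*(x - 2))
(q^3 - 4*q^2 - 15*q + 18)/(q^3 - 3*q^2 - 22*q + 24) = (q + 3)/(q + 4)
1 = 1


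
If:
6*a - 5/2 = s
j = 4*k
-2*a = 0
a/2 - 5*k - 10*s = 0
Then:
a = 0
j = 20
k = 5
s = -5/2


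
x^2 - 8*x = x*(x - 8)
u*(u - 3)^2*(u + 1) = u^4 - 5*u^3 + 3*u^2 + 9*u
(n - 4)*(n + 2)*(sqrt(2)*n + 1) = sqrt(2)*n^3 - 2*sqrt(2)*n^2 + n^2 - 8*sqrt(2)*n - 2*n - 8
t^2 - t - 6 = (t - 3)*(t + 2)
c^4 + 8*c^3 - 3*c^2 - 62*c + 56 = (c - 2)*(c - 1)*(c + 4)*(c + 7)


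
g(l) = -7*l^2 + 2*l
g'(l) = 2 - 14*l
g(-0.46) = -2.40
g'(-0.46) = 8.44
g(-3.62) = -98.97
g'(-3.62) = 52.68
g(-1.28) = -14.03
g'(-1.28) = 19.92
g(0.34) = -0.13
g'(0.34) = -2.76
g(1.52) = -13.13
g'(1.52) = -19.28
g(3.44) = -75.96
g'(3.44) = -46.16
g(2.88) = -52.30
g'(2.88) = -38.32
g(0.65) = -1.66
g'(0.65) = -7.10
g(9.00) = -549.00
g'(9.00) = -124.00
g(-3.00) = -69.00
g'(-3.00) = 44.00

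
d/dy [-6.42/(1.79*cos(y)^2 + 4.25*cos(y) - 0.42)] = -(22.9836*cos(y) + 27.285)*sin(y)/(1.79*cos(y)^2 + 4.25*cos(y) - 0.42)^2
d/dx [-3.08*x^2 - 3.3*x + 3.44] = -6.16*x - 3.3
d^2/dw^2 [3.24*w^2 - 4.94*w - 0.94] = 6.48000000000000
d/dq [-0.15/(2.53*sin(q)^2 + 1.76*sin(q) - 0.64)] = (0.759*sin(q) + 0.264)*cos(q)/(2.53*sin(q)^2 + 1.76*sin(q) - 0.64)^2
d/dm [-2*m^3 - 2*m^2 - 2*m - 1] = -6*m^2 - 4*m - 2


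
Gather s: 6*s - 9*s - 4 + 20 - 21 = -3*s - 5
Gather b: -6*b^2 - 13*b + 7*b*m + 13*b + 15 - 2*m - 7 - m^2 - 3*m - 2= -6*b^2 + 7*b*m - m^2 - 5*m + 6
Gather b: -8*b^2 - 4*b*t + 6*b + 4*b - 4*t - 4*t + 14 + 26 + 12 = -8*b^2 + b*(10 - 4*t) - 8*t + 52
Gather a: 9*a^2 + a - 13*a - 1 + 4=9*a^2 - 12*a + 3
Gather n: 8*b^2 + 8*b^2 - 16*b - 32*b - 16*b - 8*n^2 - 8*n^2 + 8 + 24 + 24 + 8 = 16*b^2 - 64*b - 16*n^2 + 64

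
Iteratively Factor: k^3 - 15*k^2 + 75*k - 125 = (k - 5)*(k^2 - 10*k + 25) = (k - 5)^2*(k - 5)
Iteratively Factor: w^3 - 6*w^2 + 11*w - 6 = (w - 2)*(w^2 - 4*w + 3) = (w - 3)*(w - 2)*(w - 1)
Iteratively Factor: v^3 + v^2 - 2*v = (v + 2)*(v^2 - v) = (v - 1)*(v + 2)*(v)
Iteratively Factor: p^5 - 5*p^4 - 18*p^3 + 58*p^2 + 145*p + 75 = (p - 5)*(p^4 - 18*p^2 - 32*p - 15) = (p - 5)^2*(p^3 + 5*p^2 + 7*p + 3) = (p - 5)^2*(p + 1)*(p^2 + 4*p + 3) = (p - 5)^2*(p + 1)^2*(p + 3)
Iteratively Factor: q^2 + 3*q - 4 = (q + 4)*(q - 1)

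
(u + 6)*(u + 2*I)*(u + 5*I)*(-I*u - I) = -I*u^4 + 7*u^3 - 7*I*u^3 + 49*u^2 + 4*I*u^2 + 42*u + 70*I*u + 60*I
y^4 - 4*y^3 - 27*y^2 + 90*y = y*(y - 6)*(y - 3)*(y + 5)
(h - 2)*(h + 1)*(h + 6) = h^3 + 5*h^2 - 8*h - 12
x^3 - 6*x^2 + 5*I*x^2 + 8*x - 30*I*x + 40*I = (x - 4)*(x - 2)*(x + 5*I)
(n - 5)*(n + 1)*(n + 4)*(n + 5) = n^4 + 5*n^3 - 21*n^2 - 125*n - 100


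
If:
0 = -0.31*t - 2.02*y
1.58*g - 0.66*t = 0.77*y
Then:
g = -2.23458554512046*y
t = -6.51612903225806*y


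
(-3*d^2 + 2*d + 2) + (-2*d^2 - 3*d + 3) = -5*d^2 - d + 5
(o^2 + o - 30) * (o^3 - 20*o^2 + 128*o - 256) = o^5 - 19*o^4 + 78*o^3 + 472*o^2 - 4096*o + 7680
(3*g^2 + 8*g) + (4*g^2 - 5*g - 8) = 7*g^2 + 3*g - 8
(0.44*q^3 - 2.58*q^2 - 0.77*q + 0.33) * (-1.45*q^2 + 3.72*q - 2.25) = -0.638*q^5 + 5.3778*q^4 - 9.4711*q^3 + 2.4621*q^2 + 2.9601*q - 0.7425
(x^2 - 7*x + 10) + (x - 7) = x^2 - 6*x + 3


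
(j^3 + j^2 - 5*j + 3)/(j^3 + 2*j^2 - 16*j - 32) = (j^3 + j^2 - 5*j + 3)/(j^3 + 2*j^2 - 16*j - 32)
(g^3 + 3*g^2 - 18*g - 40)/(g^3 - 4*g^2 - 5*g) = (-g^3 - 3*g^2 + 18*g + 40)/(g*(-g^2 + 4*g + 5))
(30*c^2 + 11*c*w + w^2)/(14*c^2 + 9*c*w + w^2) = (30*c^2 + 11*c*w + w^2)/(14*c^2 + 9*c*w + w^2)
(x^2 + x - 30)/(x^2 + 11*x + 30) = (x - 5)/(x + 5)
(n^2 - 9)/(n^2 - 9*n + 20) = (n^2 - 9)/(n^2 - 9*n + 20)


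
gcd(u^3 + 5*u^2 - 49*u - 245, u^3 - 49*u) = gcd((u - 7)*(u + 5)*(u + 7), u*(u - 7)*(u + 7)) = u^2 - 49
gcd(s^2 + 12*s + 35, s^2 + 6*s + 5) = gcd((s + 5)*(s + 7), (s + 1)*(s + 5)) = s + 5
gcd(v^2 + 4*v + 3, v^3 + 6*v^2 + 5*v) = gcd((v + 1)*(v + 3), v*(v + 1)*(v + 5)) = v + 1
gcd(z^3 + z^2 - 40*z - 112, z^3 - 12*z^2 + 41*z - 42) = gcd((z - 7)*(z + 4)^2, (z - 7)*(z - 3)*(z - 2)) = z - 7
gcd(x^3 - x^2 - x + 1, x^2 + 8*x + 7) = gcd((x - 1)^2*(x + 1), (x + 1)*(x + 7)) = x + 1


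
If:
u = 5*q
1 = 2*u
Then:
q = 1/10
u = 1/2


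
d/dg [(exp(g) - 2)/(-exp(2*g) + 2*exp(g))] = exp(-g)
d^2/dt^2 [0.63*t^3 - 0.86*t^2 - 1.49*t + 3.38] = 3.78*t - 1.72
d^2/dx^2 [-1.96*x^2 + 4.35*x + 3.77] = -3.92000000000000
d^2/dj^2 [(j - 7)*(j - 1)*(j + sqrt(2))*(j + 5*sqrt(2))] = 12*j^2 - 48*j + 36*sqrt(2)*j - 96*sqrt(2) + 34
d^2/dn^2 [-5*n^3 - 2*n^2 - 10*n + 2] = -30*n - 4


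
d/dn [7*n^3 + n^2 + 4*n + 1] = 21*n^2 + 2*n + 4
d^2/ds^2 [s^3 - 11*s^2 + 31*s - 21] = 6*s - 22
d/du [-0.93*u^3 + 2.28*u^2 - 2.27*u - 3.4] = -2.79*u^2 + 4.56*u - 2.27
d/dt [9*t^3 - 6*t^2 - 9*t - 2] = 27*t^2 - 12*t - 9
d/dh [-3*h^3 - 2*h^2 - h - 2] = -9*h^2 - 4*h - 1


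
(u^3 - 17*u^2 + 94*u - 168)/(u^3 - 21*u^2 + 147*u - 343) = (u^2 - 10*u + 24)/(u^2 - 14*u + 49)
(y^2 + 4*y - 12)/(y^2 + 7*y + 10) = (y^2 + 4*y - 12)/(y^2 + 7*y + 10)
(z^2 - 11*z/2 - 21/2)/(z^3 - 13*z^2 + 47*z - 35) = (z + 3/2)/(z^2 - 6*z + 5)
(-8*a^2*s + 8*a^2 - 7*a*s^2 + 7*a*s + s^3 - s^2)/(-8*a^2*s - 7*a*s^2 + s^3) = (s - 1)/s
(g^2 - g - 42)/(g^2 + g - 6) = (g^2 - g - 42)/(g^2 + g - 6)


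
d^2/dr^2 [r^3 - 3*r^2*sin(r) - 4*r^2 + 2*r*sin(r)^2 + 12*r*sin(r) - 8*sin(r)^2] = 3*r^2*sin(r) - 12*sqrt(2)*r*sin(r + pi/4) + 4*r*cos(2*r) + 6*r - 6*sin(r) + 4*sin(2*r) + 24*cos(r) - 16*cos(2*r) - 8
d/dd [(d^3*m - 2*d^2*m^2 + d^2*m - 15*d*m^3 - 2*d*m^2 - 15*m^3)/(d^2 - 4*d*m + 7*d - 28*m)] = m*((2*d - 4*m + 7)*(-d^3 + 2*d^2*m - d^2 + 15*d*m^2 + 2*d*m + 15*m^2) + (d^2 - 4*d*m + 7*d - 28*m)*(3*d^2 - 4*d*m + 2*d - 15*m^2 - 2*m))/(d^2 - 4*d*m + 7*d - 28*m)^2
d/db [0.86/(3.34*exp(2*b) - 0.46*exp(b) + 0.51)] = (0.3956 - 5.7448*exp(b))*exp(b)/(3.34*exp(2*b) - 0.46*exp(b) + 0.51)^2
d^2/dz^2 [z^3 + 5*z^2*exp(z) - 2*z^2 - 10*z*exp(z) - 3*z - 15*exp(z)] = 5*z^2*exp(z) + 10*z*exp(z) + 6*z - 25*exp(z) - 4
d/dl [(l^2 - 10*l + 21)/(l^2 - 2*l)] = 2*(4*l^2 - 21*l + 21)/(l^2*(l^2 - 4*l + 4))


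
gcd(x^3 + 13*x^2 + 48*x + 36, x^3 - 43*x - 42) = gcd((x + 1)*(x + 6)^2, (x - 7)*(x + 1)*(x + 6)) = x^2 + 7*x + 6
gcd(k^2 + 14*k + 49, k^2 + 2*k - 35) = k + 7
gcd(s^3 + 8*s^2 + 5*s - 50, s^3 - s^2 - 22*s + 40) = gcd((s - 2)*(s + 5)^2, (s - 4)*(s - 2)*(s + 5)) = s^2 + 3*s - 10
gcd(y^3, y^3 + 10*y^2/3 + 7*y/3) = y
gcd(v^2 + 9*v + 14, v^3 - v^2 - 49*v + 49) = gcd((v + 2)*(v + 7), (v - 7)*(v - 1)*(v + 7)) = v + 7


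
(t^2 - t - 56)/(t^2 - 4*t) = (t^2 - t - 56)/(t*(t - 4))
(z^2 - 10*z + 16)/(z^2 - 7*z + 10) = (z - 8)/(z - 5)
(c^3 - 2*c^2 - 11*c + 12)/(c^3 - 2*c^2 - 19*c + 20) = (c^2 - c - 12)/(c^2 - c - 20)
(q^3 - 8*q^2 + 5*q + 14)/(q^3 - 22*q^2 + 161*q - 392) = (q^2 - q - 2)/(q^2 - 15*q + 56)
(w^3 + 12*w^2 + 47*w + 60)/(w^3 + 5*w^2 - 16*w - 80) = (w + 3)/(w - 4)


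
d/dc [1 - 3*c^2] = -6*c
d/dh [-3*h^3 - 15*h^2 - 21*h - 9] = -9*h^2 - 30*h - 21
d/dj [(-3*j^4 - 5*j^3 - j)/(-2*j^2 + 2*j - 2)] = (3*j^5 - 2*j^4 + j^3 + 7*j^2 + 1/2)/(j^4 - 2*j^3 + 3*j^2 - 2*j + 1)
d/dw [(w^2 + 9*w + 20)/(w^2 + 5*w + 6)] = 2*(-2*w^2 - 14*w - 23)/(w^4 + 10*w^3 + 37*w^2 + 60*w + 36)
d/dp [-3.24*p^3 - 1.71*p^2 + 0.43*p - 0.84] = -9.72*p^2 - 3.42*p + 0.43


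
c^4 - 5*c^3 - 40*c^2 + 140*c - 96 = (c - 8)*(c - 2)*(c - 1)*(c + 6)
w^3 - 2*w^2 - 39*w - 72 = (w - 8)*(w + 3)^2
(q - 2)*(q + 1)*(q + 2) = q^3 + q^2 - 4*q - 4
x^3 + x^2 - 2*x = x*(x - 1)*(x + 2)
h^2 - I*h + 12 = (h - 4*I)*(h + 3*I)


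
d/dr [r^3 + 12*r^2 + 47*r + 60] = 3*r^2 + 24*r + 47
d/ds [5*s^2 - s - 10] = 10*s - 1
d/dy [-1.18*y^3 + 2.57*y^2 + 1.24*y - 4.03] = -3.54*y^2 + 5.14*y + 1.24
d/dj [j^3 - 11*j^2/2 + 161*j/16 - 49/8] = 3*j^2 - 11*j + 161/16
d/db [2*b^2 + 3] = 4*b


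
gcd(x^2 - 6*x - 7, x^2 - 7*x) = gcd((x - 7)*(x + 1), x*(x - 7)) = x - 7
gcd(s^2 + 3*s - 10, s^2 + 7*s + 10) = s + 5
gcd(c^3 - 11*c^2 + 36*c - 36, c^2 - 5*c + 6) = c^2 - 5*c + 6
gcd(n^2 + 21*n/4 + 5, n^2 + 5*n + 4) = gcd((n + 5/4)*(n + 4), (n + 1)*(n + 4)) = n + 4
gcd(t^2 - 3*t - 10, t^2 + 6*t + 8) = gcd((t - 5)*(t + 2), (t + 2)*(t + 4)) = t + 2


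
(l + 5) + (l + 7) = 2*l + 12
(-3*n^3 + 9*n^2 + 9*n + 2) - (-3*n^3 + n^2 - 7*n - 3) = 8*n^2 + 16*n + 5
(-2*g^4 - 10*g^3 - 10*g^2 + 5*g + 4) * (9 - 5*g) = 10*g^5 + 32*g^4 - 40*g^3 - 115*g^2 + 25*g + 36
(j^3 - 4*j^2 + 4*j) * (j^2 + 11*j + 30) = j^5 + 7*j^4 - 10*j^3 - 76*j^2 + 120*j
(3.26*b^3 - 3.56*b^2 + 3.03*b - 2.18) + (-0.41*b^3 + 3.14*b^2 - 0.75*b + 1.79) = 2.85*b^3 - 0.42*b^2 + 2.28*b - 0.39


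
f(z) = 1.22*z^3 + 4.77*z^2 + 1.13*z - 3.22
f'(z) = 3.66*z^2 + 9.54*z + 1.13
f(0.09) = -3.08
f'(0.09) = 2.02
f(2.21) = 35.74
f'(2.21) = 40.09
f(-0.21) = -3.26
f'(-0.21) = -0.71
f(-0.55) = -2.60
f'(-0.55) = -3.01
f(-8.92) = -499.64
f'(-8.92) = 207.25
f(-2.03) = 3.94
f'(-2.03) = -3.15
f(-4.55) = -24.53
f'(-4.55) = 33.49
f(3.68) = 126.34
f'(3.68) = 85.80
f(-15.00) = -3064.42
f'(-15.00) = 681.53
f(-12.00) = -1438.06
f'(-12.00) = 413.69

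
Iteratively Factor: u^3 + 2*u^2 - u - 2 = (u + 2)*(u^2 - 1) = (u - 1)*(u + 2)*(u + 1)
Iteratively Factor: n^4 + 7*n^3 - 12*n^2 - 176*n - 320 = (n - 5)*(n^3 + 12*n^2 + 48*n + 64) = (n - 5)*(n + 4)*(n^2 + 8*n + 16) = (n - 5)*(n + 4)^2*(n + 4)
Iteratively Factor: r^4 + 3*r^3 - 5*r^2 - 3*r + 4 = (r - 1)*(r^3 + 4*r^2 - r - 4) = (r - 1)*(r + 4)*(r^2 - 1) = (r - 1)*(r + 1)*(r + 4)*(r - 1)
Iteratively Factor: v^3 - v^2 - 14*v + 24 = (v + 4)*(v^2 - 5*v + 6) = (v - 2)*(v + 4)*(v - 3)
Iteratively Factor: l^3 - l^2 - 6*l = (l + 2)*(l^2 - 3*l) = l*(l + 2)*(l - 3)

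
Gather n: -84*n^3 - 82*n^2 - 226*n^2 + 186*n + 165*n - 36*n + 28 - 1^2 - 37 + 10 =-84*n^3 - 308*n^2 + 315*n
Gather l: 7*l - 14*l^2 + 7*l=-14*l^2 + 14*l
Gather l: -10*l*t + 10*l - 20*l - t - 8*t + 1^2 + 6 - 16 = l*(-10*t - 10) - 9*t - 9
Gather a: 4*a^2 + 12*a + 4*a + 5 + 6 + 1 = 4*a^2 + 16*a + 12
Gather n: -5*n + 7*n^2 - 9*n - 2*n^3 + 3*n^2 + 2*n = -2*n^3 + 10*n^2 - 12*n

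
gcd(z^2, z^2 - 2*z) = z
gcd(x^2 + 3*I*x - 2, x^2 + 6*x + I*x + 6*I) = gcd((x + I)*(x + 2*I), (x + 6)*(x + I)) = x + I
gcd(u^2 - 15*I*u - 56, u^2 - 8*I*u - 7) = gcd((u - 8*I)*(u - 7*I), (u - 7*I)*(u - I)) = u - 7*I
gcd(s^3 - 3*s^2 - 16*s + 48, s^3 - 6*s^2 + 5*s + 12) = s^2 - 7*s + 12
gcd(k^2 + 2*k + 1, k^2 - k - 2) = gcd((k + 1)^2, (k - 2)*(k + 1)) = k + 1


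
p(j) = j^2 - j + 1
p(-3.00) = 13.00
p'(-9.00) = -19.00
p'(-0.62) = -2.24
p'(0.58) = 0.16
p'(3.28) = 5.56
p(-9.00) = 91.00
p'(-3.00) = -7.00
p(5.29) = 23.69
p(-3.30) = 15.19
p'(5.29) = 9.58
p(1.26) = 1.33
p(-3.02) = 13.14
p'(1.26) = 1.52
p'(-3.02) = -7.04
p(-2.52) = 9.87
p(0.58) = 0.76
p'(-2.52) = -6.04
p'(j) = 2*j - 1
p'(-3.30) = -7.60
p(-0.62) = 2.00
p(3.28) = 8.48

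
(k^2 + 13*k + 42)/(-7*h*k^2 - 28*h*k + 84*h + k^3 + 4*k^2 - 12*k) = (-k - 7)/(7*h*k - 14*h - k^2 + 2*k)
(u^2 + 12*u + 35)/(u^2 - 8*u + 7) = (u^2 + 12*u + 35)/(u^2 - 8*u + 7)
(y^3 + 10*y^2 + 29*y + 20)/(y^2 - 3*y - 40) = (y^2 + 5*y + 4)/(y - 8)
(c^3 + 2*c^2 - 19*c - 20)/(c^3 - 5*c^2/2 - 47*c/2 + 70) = 2*(c + 1)/(2*c - 7)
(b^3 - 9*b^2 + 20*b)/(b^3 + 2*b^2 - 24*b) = (b - 5)/(b + 6)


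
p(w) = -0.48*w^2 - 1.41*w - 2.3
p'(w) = -0.96*w - 1.41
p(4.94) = -20.98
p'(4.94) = -6.15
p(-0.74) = -1.52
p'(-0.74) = -0.70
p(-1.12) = -1.32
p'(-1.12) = -0.33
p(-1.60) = -1.27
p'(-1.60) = 0.13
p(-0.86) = -1.44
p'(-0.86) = -0.58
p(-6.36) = -12.75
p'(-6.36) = 4.70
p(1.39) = -5.19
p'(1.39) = -2.74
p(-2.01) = -1.41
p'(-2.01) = 0.52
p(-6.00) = -11.12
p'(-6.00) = 4.35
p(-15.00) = -89.15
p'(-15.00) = 12.99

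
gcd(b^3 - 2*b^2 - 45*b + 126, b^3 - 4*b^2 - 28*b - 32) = 1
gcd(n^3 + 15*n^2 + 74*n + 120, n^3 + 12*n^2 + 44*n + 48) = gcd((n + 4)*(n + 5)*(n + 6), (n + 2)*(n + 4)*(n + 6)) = n^2 + 10*n + 24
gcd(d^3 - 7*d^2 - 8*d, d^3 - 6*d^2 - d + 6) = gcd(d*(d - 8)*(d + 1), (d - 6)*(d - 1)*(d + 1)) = d + 1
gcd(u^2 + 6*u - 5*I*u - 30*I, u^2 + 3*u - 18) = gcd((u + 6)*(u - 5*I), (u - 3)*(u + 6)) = u + 6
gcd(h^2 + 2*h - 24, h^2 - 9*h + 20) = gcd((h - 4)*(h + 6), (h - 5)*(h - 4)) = h - 4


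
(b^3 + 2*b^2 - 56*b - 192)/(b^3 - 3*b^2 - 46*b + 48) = (b + 4)/(b - 1)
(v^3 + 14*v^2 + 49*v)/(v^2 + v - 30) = v*(v^2 + 14*v + 49)/(v^2 + v - 30)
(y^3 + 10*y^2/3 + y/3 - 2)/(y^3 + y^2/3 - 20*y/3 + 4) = (y + 1)/(y - 2)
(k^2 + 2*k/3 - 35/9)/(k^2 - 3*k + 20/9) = (3*k + 7)/(3*k - 4)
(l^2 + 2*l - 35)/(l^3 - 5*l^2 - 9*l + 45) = (l + 7)/(l^2 - 9)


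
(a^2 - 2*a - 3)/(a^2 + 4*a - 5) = (a^2 - 2*a - 3)/(a^2 + 4*a - 5)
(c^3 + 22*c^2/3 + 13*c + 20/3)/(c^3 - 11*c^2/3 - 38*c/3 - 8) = (c + 5)/(c - 6)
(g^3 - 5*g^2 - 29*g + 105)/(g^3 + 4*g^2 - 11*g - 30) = (g - 7)/(g + 2)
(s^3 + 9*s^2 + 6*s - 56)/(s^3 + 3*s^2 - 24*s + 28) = (s + 4)/(s - 2)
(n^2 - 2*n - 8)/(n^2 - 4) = (n - 4)/(n - 2)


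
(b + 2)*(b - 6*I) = b^2 + 2*b - 6*I*b - 12*I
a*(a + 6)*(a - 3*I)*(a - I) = a^4 + 6*a^3 - 4*I*a^3 - 3*a^2 - 24*I*a^2 - 18*a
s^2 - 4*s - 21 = (s - 7)*(s + 3)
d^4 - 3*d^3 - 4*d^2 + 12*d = d*(d - 3)*(d - 2)*(d + 2)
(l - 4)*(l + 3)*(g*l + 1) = g*l^3 - g*l^2 - 12*g*l + l^2 - l - 12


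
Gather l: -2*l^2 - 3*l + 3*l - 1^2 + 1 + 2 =2 - 2*l^2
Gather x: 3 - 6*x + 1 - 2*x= 4 - 8*x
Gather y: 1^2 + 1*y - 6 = y - 5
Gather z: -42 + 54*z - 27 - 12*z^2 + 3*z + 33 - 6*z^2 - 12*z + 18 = -18*z^2 + 45*z - 18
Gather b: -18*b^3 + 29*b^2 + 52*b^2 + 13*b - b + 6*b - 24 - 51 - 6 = -18*b^3 + 81*b^2 + 18*b - 81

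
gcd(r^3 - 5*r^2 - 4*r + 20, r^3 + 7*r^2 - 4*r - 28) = r^2 - 4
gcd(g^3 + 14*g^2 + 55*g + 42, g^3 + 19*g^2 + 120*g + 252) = g^2 + 13*g + 42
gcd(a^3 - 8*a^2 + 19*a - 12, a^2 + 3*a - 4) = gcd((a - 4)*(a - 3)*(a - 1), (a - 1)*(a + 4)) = a - 1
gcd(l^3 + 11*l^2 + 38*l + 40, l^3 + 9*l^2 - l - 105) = l + 5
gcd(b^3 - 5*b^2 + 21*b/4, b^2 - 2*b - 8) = 1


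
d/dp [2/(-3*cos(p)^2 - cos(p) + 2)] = -2*(6*cos(p) + 1)*sin(p)/(3*cos(p)^2 + cos(p) - 2)^2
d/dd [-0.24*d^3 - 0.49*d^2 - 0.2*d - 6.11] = -0.72*d^2 - 0.98*d - 0.2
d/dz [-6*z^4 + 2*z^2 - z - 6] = -24*z^3 + 4*z - 1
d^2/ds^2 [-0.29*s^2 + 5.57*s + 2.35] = -0.580000000000000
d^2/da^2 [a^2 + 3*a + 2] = 2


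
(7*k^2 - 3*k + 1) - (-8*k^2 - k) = 15*k^2 - 2*k + 1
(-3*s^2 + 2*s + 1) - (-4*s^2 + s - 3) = s^2 + s + 4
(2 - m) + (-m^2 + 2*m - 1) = -m^2 + m + 1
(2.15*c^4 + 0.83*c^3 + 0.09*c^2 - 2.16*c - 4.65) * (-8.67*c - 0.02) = -18.6405*c^5 - 7.2391*c^4 - 0.7969*c^3 + 18.7254*c^2 + 40.3587*c + 0.093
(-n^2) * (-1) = n^2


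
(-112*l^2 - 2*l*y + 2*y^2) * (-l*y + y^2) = 112*l^3*y - 110*l^2*y^2 - 4*l*y^3 + 2*y^4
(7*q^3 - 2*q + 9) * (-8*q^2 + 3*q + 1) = -56*q^5 + 21*q^4 + 23*q^3 - 78*q^2 + 25*q + 9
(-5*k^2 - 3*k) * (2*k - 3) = -10*k^3 + 9*k^2 + 9*k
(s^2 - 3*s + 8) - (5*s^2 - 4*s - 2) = -4*s^2 + s + 10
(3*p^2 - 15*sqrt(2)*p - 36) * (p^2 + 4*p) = 3*p^4 - 15*sqrt(2)*p^3 + 12*p^3 - 60*sqrt(2)*p^2 - 36*p^2 - 144*p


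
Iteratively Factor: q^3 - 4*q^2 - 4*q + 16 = (q - 2)*(q^2 - 2*q - 8) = (q - 4)*(q - 2)*(q + 2)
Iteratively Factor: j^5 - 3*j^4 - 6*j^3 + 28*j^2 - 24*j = (j + 3)*(j^4 - 6*j^3 + 12*j^2 - 8*j) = j*(j + 3)*(j^3 - 6*j^2 + 12*j - 8) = j*(j - 2)*(j + 3)*(j^2 - 4*j + 4) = j*(j - 2)^2*(j + 3)*(j - 2)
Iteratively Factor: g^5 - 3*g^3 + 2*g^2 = (g)*(g^4 - 3*g^2 + 2*g) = g^2*(g^3 - 3*g + 2) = g^2*(g + 2)*(g^2 - 2*g + 1) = g^2*(g - 1)*(g + 2)*(g - 1)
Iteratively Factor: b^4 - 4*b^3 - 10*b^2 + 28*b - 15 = (b - 5)*(b^3 + b^2 - 5*b + 3) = (b - 5)*(b - 1)*(b^2 + 2*b - 3) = (b - 5)*(b - 1)^2*(b + 3)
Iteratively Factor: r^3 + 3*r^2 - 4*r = (r + 4)*(r^2 - r) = r*(r + 4)*(r - 1)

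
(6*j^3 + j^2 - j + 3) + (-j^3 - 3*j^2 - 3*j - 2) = 5*j^3 - 2*j^2 - 4*j + 1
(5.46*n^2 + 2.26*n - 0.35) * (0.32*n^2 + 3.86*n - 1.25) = 1.7472*n^4 + 21.7988*n^3 + 1.7866*n^2 - 4.176*n + 0.4375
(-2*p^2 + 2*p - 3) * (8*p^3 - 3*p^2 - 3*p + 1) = -16*p^5 + 22*p^4 - 24*p^3 + p^2 + 11*p - 3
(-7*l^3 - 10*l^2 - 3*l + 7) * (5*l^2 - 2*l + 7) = -35*l^5 - 36*l^4 - 44*l^3 - 29*l^2 - 35*l + 49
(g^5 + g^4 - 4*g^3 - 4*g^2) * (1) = g^5 + g^4 - 4*g^3 - 4*g^2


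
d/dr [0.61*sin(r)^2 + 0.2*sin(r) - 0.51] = (1.22*sin(r) + 0.2)*cos(r)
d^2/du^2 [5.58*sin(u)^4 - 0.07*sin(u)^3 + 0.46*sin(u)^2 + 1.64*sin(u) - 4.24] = -89.28*sin(u)^4 + 0.63*sin(u)^3 + 65.12*sin(u)^2 - 2.06*sin(u) + 0.92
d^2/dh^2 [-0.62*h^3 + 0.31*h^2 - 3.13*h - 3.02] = 0.62 - 3.72*h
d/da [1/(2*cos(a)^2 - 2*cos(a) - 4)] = (2*cos(a) - 1)*sin(a)/(2*(sin(a)^2 + cos(a) + 1)^2)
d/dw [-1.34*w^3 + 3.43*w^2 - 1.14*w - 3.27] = -4.02*w^2 + 6.86*w - 1.14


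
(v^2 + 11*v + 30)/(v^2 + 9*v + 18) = (v + 5)/(v + 3)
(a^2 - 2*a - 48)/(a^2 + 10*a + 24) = (a - 8)/(a + 4)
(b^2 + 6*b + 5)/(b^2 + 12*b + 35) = (b + 1)/(b + 7)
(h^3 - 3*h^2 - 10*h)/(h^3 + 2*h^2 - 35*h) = (h + 2)/(h + 7)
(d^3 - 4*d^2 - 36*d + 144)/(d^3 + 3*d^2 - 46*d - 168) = (d^2 - 10*d + 24)/(d^2 - 3*d - 28)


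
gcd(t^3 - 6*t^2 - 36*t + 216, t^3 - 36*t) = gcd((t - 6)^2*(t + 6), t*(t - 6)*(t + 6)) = t^2 - 36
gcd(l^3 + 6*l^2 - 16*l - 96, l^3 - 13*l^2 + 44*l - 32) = l - 4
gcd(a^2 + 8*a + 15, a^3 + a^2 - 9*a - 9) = a + 3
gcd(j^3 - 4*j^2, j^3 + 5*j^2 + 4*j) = j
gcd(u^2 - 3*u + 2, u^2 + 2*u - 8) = u - 2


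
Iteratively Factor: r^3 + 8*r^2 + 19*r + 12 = (r + 3)*(r^2 + 5*r + 4) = (r + 3)*(r + 4)*(r + 1)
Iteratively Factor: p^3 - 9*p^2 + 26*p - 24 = (p - 3)*(p^2 - 6*p + 8) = (p - 4)*(p - 3)*(p - 2)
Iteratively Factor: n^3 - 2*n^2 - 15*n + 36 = (n - 3)*(n^2 + n - 12) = (n - 3)*(n + 4)*(n - 3)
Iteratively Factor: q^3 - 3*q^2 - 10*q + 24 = (q - 4)*(q^2 + q - 6) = (q - 4)*(q - 2)*(q + 3)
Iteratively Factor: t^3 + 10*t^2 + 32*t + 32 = (t + 2)*(t^2 + 8*t + 16) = (t + 2)*(t + 4)*(t + 4)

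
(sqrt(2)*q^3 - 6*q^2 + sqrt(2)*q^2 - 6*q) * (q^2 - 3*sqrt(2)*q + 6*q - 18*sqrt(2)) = sqrt(2)*q^5 - 12*q^4 + 7*sqrt(2)*q^4 - 84*q^3 + 24*sqrt(2)*q^3 - 72*q^2 + 126*sqrt(2)*q^2 + 108*sqrt(2)*q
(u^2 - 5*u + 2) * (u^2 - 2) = u^4 - 5*u^3 + 10*u - 4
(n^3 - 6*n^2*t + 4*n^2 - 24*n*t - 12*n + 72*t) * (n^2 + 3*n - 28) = n^5 - 6*n^4*t + 7*n^4 - 42*n^3*t - 28*n^3 + 168*n^2*t - 148*n^2 + 888*n*t + 336*n - 2016*t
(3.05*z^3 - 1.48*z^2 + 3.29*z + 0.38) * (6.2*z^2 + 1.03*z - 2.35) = 18.91*z^5 - 6.0345*z^4 + 11.7061*z^3 + 9.2227*z^2 - 7.3401*z - 0.893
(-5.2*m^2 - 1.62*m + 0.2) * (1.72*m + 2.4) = -8.944*m^3 - 15.2664*m^2 - 3.544*m + 0.48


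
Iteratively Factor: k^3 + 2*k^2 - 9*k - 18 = (k + 3)*(k^2 - k - 6) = (k + 2)*(k + 3)*(k - 3)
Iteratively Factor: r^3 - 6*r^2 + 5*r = (r - 1)*(r^2 - 5*r) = (r - 5)*(r - 1)*(r)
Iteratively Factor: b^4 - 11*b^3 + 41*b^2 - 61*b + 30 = (b - 5)*(b^3 - 6*b^2 + 11*b - 6) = (b - 5)*(b - 3)*(b^2 - 3*b + 2) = (b - 5)*(b - 3)*(b - 2)*(b - 1)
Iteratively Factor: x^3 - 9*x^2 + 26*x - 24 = (x - 3)*(x^2 - 6*x + 8) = (x - 4)*(x - 3)*(x - 2)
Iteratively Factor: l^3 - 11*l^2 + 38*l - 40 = (l - 5)*(l^2 - 6*l + 8) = (l - 5)*(l - 4)*(l - 2)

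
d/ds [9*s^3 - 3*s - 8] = 27*s^2 - 3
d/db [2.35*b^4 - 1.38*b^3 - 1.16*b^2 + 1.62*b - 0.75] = 9.4*b^3 - 4.14*b^2 - 2.32*b + 1.62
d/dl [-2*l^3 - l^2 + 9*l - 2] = -6*l^2 - 2*l + 9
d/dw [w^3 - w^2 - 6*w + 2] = 3*w^2 - 2*w - 6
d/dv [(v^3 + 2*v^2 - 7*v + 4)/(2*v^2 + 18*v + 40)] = (v^2 + 10*v - 11)/(2*(v^2 + 10*v + 25))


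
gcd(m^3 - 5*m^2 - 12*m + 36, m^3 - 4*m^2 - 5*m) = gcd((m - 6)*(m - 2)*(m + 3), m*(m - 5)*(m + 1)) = 1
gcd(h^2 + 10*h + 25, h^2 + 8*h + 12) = 1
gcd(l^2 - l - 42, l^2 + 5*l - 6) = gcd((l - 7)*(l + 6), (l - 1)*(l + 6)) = l + 6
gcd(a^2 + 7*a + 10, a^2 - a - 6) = a + 2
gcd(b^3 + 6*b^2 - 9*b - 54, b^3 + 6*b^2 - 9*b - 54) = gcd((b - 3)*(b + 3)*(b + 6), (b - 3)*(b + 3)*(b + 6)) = b^3 + 6*b^2 - 9*b - 54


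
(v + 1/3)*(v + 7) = v^2 + 22*v/3 + 7/3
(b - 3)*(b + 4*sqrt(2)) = b^2 - 3*b + 4*sqrt(2)*b - 12*sqrt(2)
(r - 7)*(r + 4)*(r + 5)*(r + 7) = r^4 + 9*r^3 - 29*r^2 - 441*r - 980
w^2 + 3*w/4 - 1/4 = (w - 1/4)*(w + 1)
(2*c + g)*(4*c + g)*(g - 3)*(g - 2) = 8*c^2*g^2 - 40*c^2*g + 48*c^2 + 6*c*g^3 - 30*c*g^2 + 36*c*g + g^4 - 5*g^3 + 6*g^2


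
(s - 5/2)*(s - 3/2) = s^2 - 4*s + 15/4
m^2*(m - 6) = m^3 - 6*m^2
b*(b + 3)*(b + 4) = b^3 + 7*b^2 + 12*b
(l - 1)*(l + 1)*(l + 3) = l^3 + 3*l^2 - l - 3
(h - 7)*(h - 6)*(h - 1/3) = h^3 - 40*h^2/3 + 139*h/3 - 14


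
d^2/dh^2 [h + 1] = 0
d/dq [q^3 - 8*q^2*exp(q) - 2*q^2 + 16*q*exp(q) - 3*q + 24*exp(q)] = -8*q^2*exp(q) + 3*q^2 - 4*q + 40*exp(q) - 3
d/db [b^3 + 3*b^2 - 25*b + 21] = 3*b^2 + 6*b - 25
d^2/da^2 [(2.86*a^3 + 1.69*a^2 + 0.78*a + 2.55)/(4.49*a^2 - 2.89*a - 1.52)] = (-5.6843418860808e-14*a^5 + 1.27897692436818e-13*a^4 + 162.120842*a^3 + 453.03345*a^2 - 126.947802*a + 78.358574)/(90.518849*a^6 - 174.788067*a^5 + 20.572731*a^4 + 94.204463*a^3 - 6.964488*a^2 - 20.031168*a - 3.511808)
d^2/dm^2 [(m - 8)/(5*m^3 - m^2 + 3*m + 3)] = 2*((m - 8)*(15*m^2 - 2*m + 3)^2 + (-15*m^2 + 2*m - (m - 8)*(15*m - 1) - 3)*(5*m^3 - m^2 + 3*m + 3))/(5*m^3 - m^2 + 3*m + 3)^3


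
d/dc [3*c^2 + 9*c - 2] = 6*c + 9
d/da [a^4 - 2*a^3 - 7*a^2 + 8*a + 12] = 4*a^3 - 6*a^2 - 14*a + 8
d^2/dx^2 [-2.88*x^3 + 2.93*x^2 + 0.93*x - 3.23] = 5.86 - 17.28*x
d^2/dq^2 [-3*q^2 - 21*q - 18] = -6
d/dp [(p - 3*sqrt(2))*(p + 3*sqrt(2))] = 2*p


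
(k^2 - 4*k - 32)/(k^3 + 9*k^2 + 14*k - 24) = (k - 8)/(k^2 + 5*k - 6)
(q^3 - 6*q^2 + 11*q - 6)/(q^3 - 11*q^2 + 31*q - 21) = (q - 2)/(q - 7)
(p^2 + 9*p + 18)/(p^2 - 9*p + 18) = (p^2 + 9*p + 18)/(p^2 - 9*p + 18)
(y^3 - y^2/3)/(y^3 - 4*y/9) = 3*y*(3*y - 1)/(9*y^2 - 4)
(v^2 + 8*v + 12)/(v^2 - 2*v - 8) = (v + 6)/(v - 4)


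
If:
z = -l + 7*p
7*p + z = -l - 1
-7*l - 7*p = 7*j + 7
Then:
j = z - 3/7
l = -z - 1/2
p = -1/14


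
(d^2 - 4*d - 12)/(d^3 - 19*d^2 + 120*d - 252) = (d + 2)/(d^2 - 13*d + 42)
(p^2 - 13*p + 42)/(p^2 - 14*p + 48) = (p - 7)/(p - 8)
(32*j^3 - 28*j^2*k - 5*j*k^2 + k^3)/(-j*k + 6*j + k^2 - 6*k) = (-32*j^2 - 4*j*k + k^2)/(k - 6)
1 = 1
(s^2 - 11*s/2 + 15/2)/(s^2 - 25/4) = 2*(s - 3)/(2*s + 5)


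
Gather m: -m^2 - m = -m^2 - m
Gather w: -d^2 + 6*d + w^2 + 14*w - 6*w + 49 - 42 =-d^2 + 6*d + w^2 + 8*w + 7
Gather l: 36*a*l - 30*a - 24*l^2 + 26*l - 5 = -30*a - 24*l^2 + l*(36*a + 26) - 5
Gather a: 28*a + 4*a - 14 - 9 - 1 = 32*a - 24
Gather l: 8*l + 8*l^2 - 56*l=8*l^2 - 48*l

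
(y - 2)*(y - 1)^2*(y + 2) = y^4 - 2*y^3 - 3*y^2 + 8*y - 4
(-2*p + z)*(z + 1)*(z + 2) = -2*p*z^2 - 6*p*z - 4*p + z^3 + 3*z^2 + 2*z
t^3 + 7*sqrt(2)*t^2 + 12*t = t*(t + sqrt(2))*(t + 6*sqrt(2))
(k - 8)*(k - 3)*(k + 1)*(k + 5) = k^4 - 5*k^3 - 37*k^2 + 89*k + 120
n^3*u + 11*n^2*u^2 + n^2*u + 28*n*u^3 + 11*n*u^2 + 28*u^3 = (n + 4*u)*(n + 7*u)*(n*u + u)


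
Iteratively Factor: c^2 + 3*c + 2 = (c + 1)*(c + 2)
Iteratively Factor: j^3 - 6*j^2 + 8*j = (j - 2)*(j^2 - 4*j) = j*(j - 2)*(j - 4)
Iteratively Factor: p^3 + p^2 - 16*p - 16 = (p - 4)*(p^2 + 5*p + 4) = (p - 4)*(p + 1)*(p + 4)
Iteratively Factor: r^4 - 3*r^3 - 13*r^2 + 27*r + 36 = (r + 3)*(r^3 - 6*r^2 + 5*r + 12) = (r - 4)*(r + 3)*(r^2 - 2*r - 3) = (r - 4)*(r + 1)*(r + 3)*(r - 3)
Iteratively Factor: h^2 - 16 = (h - 4)*(h + 4)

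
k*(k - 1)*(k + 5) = k^3 + 4*k^2 - 5*k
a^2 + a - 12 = (a - 3)*(a + 4)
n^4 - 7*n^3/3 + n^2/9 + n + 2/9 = (n - 2)*(n - 1)*(n + 1/3)^2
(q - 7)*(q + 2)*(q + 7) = q^3 + 2*q^2 - 49*q - 98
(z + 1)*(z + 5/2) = z^2 + 7*z/2 + 5/2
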